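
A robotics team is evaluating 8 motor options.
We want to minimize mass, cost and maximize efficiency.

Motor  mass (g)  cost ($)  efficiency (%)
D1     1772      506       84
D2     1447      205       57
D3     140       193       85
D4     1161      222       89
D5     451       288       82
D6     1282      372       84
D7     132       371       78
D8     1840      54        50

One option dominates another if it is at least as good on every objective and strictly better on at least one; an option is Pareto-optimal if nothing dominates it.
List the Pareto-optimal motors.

D3, D4, D7, D8

D1: dominated by D3 (mass 140≤1772, cost 193≤506, efficiency 85≥84).
D2: dominated by D3 (mass 140≤1447, cost 193≤205, efficiency 85≥57).
D3: not dominated.
D4: not dominated (best efficiency).
D5: dominated by D3 (mass 140≤451, cost 193≤288, efficiency 85≥82).
D6: dominated by D3 (mass 140≤1282, cost 193≤372, efficiency 85≥84).
D7: not dominated (best mass).
D8: not dominated (best cost).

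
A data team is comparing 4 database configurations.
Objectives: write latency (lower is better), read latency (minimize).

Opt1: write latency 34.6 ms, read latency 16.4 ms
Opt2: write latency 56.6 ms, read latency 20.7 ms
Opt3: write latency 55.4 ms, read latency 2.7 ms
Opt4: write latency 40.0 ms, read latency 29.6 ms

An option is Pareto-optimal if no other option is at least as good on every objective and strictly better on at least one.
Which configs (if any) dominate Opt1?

none

Opt2: worse on write latency (56.6 vs 34.6).
Opt3: worse on write latency (55.4 vs 34.6).
Opt4: worse on write latency (40.0 vs 34.6).
No option dominates Opt1.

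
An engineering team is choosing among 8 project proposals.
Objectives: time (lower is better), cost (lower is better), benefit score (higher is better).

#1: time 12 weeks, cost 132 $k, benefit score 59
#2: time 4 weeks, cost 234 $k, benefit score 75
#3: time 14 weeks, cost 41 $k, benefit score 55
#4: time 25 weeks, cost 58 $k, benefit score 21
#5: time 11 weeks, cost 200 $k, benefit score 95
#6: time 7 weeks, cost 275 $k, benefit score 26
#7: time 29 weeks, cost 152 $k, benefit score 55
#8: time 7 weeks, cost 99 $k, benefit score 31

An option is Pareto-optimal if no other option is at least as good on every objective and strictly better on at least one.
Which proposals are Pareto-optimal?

#1: not dominated.
#2: not dominated (best time).
#3: not dominated (best cost).
#4: dominated by #3 (time 14≤25, cost 41≤58, benefit score 55≥21).
#5: not dominated (best benefit score).
#6: dominated by #2 (time 4≤7, cost 234≤275, benefit score 75≥26).
#7: dominated by #1 (time 12≤29, cost 132≤152, benefit score 59≥55).
#8: not dominated.

#1, #2, #3, #5, #8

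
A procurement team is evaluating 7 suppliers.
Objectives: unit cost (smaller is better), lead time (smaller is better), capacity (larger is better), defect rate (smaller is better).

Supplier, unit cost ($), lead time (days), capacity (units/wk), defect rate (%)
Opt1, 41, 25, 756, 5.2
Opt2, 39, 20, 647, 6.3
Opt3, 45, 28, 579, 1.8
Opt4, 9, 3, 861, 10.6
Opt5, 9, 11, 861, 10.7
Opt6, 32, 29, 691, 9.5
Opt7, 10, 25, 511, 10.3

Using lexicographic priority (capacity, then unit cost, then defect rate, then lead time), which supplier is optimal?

Opt4

First maximize capacity: best is 861, kept {Opt4, Opt5}.
Then minimize unit cost: best is 9, kept {Opt4, Opt5}.
Then minimize defect rate: best is 10.6, kept {Opt4}.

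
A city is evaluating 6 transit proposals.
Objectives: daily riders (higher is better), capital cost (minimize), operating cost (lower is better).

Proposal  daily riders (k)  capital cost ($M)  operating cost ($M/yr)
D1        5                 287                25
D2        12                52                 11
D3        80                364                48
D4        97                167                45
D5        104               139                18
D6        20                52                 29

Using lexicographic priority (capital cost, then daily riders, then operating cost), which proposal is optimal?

D6

First minimize capital cost: best is 52, kept {D2, D6}.
Then maximize daily riders: best is 20, kept {D6}.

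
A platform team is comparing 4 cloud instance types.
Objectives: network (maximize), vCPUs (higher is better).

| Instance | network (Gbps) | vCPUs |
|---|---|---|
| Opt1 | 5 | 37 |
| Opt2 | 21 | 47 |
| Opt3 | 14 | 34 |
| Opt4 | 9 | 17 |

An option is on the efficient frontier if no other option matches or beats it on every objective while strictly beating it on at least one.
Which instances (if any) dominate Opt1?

Opt2

Opt2: network 21≥5, vCPUs 47≥37 — dominates Opt1.
Others (Opt3, Opt4) are each worse than Opt1 on at least one objective.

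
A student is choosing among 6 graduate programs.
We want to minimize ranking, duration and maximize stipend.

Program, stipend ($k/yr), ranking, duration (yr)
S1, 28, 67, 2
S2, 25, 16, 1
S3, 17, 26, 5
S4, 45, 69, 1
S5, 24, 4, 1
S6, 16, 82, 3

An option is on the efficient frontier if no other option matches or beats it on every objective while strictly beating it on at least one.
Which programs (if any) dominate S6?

S1: stipend 28≥16, ranking 67≤82, duration 2≤3 — dominates S6.
S2: stipend 25≥16, ranking 16≤82, duration 1≤3 — dominates S6.
S4: stipend 45≥16, ranking 69≤82, duration 1≤3 — dominates S6.
S5: stipend 24≥16, ranking 4≤82, duration 1≤3 — dominates S6.
Others (S3) are each worse than S6 on at least one objective.

S1, S2, S4, S5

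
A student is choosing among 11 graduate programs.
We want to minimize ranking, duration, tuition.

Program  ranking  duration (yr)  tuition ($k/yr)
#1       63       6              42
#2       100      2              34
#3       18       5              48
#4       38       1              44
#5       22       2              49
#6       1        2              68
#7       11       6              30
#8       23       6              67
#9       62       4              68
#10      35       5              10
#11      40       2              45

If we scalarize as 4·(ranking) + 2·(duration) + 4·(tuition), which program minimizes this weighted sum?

#1: 4·63 + 2·6 + 4·42 = 432
#2: 4·100 + 2·2 + 4·34 = 540
#3: 4·18 + 2·5 + 4·48 = 274
#4: 4·38 + 2·1 + 4·44 = 330
#5: 4·22 + 2·2 + 4·49 = 288
#6: 4·1 + 2·2 + 4·68 = 280
#7: 4·11 + 2·6 + 4·30 = 176
#8: 4·23 + 2·6 + 4·67 = 372
#9: 4·62 + 2·4 + 4·68 = 528
#10: 4·35 + 2·5 + 4·10 = 190
#11: 4·40 + 2·2 + 4·45 = 344
Lowest: #7 at 176.

#7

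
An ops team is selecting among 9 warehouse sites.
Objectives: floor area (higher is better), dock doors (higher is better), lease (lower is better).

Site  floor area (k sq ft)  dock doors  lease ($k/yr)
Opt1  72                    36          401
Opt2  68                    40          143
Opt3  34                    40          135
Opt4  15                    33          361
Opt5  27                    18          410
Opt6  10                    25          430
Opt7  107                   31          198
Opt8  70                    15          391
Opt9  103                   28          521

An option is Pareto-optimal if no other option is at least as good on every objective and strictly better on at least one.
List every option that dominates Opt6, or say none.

Opt1: floor area 72≥10, dock doors 36≥25, lease 401≤430 — dominates Opt6.
Opt2: floor area 68≥10, dock doors 40≥25, lease 143≤430 — dominates Opt6.
Opt3: floor area 34≥10, dock doors 40≥25, lease 135≤430 — dominates Opt6.
Opt4: floor area 15≥10, dock doors 33≥25, lease 361≤430 — dominates Opt6.
Opt7: floor area 107≥10, dock doors 31≥25, lease 198≤430 — dominates Opt6.
Others (Opt5, Opt8, Opt9) are each worse than Opt6 on at least one objective.

Opt1, Opt2, Opt3, Opt4, Opt7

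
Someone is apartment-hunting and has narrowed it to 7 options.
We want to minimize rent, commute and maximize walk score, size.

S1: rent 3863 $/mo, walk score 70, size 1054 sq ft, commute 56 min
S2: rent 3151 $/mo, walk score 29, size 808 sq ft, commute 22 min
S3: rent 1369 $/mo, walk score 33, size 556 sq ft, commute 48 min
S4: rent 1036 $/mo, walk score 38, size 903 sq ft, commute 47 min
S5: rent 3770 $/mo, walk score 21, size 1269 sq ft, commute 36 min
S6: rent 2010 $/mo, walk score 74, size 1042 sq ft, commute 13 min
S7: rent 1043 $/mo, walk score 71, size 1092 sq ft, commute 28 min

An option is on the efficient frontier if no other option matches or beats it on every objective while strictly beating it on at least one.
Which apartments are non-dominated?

S4, S5, S6, S7

S1: dominated by S7 (rent 1043≤3863, walk score 71≥70, size 1092≥1054, commute 28≤56).
S2: dominated by S6 (rent 2010≤3151, walk score 74≥29, size 1042≥808, commute 13≤22).
S3: dominated by S4 (rent 1036≤1369, walk score 38≥33, size 903≥556, commute 47≤48).
S4: not dominated (best rent).
S5: not dominated (best size).
S6: not dominated (best walk score).
S7: not dominated.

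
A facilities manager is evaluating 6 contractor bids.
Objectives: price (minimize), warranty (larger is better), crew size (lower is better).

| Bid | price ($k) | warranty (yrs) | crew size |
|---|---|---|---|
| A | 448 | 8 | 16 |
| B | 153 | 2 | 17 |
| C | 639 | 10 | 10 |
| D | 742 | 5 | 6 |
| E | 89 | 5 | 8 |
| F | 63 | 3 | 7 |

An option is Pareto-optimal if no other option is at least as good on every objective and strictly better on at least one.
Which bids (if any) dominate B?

E: price 89≤153, warranty 5≥2, crew size 8≤17 — dominates B.
F: price 63≤153, warranty 3≥2, crew size 7≤17 — dominates B.
Others (A, C, D) are each worse than B on at least one objective.

E, F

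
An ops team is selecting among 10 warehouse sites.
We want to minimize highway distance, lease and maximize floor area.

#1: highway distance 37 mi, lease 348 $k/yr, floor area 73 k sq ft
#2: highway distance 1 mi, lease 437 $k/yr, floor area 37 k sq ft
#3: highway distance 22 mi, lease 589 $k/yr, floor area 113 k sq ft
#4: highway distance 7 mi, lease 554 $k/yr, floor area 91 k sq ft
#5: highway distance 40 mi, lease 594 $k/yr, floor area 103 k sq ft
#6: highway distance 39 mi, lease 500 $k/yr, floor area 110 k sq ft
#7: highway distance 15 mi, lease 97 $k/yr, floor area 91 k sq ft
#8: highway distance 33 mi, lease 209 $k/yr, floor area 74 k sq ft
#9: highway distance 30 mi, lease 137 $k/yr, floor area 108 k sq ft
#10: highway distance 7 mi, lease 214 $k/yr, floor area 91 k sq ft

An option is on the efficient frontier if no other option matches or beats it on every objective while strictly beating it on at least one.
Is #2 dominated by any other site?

#1: worse on highway distance (37 vs 1).
#3: worse on highway distance (22 vs 1).
#4: worse on highway distance (7 vs 1).
#5: worse on highway distance (40 vs 1).
#6: worse on highway distance (39 vs 1).
#7: worse on highway distance (15 vs 1).
#8: worse on highway distance (33 vs 1).
#9: worse on highway distance (30 vs 1).
#10: worse on highway distance (7 vs 1).
No option is at least as good as #2 on every objective and strictly better on one.

No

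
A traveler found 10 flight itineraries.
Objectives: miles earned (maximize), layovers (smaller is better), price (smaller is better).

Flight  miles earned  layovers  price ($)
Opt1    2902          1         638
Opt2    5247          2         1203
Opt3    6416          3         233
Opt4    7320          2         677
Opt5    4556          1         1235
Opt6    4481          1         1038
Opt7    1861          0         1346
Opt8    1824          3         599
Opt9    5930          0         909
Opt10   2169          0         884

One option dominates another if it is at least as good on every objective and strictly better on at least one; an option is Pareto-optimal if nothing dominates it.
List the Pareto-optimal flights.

Opt1, Opt3, Opt4, Opt9, Opt10

Opt1: not dominated.
Opt2: dominated by Opt4 (miles earned 7320≥5247, layovers 2≤2, price 677≤1203).
Opt3: not dominated (best price).
Opt4: not dominated (best miles earned).
Opt5: dominated by Opt9 (miles earned 5930≥4556, layovers 0≤1, price 909≤1235).
Opt6: dominated by Opt9 (miles earned 5930≥4481, layovers 0≤1, price 909≤1038).
Opt7: dominated by Opt9 (miles earned 5930≥1861, layovers 0≤0, price 909≤1346).
Opt8: dominated by Opt3 (miles earned 6416≥1824, layovers 3≤3, price 233≤599).
Opt9: not dominated.
Opt10: not dominated.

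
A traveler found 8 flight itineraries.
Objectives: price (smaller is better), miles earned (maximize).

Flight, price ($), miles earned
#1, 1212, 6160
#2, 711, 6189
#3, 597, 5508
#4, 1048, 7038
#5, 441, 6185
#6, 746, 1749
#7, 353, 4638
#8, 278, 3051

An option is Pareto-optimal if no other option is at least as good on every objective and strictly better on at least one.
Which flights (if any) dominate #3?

#5

#5: price 441≤597, miles earned 6185≥5508 — dominates #3.
Others (#1, #2, #4, #6, #7, #8) are each worse than #3 on at least one objective.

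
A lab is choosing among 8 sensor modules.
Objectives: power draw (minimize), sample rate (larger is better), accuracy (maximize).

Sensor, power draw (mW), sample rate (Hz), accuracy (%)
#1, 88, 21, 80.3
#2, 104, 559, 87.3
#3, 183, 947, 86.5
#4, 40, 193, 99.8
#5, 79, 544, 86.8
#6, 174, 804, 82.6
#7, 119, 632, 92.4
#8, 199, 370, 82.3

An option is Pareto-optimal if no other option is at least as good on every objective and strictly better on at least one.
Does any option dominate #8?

#2 vs #8: power draw 104≤199, sample rate 559≥370, accuracy 87.3≥82.3 — #2 is at least as good on every objective and strictly better on at least one, so #2 dominates #8.

Yes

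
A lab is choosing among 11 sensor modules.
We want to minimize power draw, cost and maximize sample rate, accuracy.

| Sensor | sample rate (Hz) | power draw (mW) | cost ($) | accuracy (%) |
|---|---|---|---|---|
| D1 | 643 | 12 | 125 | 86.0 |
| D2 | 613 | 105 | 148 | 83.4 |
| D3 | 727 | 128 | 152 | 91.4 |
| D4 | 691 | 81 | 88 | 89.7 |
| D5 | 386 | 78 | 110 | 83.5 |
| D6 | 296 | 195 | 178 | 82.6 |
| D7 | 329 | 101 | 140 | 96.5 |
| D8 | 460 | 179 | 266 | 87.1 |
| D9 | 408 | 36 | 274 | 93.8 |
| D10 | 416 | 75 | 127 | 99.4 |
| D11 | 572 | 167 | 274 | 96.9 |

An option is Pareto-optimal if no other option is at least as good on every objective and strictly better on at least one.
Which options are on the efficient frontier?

D1, D3, D4, D5, D9, D10, D11

D1: not dominated (best power draw).
D2: dominated by D1 (sample rate 643≥613, power draw 12≤105, cost 125≤148, accuracy 86.0≥83.4).
D3: not dominated (best sample rate).
D4: not dominated (best cost).
D5: not dominated.
D6: dominated by D1 (sample rate 643≥296, power draw 12≤195, cost 125≤178, accuracy 86.0≥82.6).
D7: dominated by D10 (sample rate 416≥329, power draw 75≤101, cost 127≤140, accuracy 99.4≥96.5).
D8: dominated by D3 (sample rate 727≥460, power draw 128≤179, cost 152≤266, accuracy 91.4≥87.1).
D9: not dominated.
D10: not dominated (best accuracy).
D11: not dominated.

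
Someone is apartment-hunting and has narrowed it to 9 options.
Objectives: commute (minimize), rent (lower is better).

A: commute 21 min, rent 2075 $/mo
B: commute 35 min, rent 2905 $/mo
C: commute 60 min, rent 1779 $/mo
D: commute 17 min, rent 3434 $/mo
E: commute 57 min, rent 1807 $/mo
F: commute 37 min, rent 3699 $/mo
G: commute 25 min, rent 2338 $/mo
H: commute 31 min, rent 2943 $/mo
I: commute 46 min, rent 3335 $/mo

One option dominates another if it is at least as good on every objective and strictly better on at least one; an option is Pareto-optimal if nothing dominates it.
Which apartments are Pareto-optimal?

A: not dominated.
B: dominated by A (commute 21≤35, rent 2075≤2905).
C: not dominated (best rent).
D: not dominated (best commute).
E: not dominated.
F: dominated by A (commute 21≤37, rent 2075≤3699).
G: dominated by A (commute 21≤25, rent 2075≤2338).
H: dominated by A (commute 21≤31, rent 2075≤2943).
I: dominated by A (commute 21≤46, rent 2075≤3335).

A, C, D, E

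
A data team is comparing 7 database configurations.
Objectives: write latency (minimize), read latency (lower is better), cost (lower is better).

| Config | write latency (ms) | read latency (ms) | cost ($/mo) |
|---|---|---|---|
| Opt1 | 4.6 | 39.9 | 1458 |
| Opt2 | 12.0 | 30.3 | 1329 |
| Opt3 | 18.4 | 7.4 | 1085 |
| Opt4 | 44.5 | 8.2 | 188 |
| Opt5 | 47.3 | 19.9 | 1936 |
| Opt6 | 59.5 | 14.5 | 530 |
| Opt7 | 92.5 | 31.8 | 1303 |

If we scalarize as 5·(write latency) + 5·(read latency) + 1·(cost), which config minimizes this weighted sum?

Opt1: 5·4.6 + 5·39.9 + 1·1458 = 1680.5
Opt2: 5·12.0 + 5·30.3 + 1·1329 = 1540.5
Opt3: 5·18.4 + 5·7.4 + 1·1085 = 1214.0
Opt4: 5·44.5 + 5·8.2 + 1·188 = 451.5
Opt5: 5·47.3 + 5·19.9 + 1·1936 = 2272.0
Opt6: 5·59.5 + 5·14.5 + 1·530 = 900.0
Opt7: 5·92.5 + 5·31.8 + 1·1303 = 1924.5
Lowest: Opt4 at 451.5.

Opt4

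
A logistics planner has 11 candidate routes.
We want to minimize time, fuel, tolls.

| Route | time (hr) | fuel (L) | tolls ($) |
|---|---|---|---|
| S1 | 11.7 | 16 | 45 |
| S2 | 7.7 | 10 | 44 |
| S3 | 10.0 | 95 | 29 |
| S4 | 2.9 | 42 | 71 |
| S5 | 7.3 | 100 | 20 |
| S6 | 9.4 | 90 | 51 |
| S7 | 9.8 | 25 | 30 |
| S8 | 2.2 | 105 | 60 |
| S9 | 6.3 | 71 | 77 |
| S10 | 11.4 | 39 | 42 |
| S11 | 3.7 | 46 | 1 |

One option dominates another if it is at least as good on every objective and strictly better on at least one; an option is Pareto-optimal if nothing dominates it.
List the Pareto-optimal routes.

S1: dominated by S2 (time 7.7≤11.7, fuel 10≤16, tolls 44≤45).
S2: not dominated (best fuel).
S3: dominated by S11 (time 3.7≤10.0, fuel 46≤95, tolls 1≤29).
S4: not dominated.
S5: dominated by S11 (time 3.7≤7.3, fuel 46≤100, tolls 1≤20).
S6: dominated by S2 (time 7.7≤9.4, fuel 10≤90, tolls 44≤51).
S7: not dominated.
S8: not dominated (best time).
S9: dominated by S4 (time 2.9≤6.3, fuel 42≤71, tolls 71≤77).
S10: dominated by S7 (time 9.8≤11.4, fuel 25≤39, tolls 30≤42).
S11: not dominated (best tolls).

S2, S4, S7, S8, S11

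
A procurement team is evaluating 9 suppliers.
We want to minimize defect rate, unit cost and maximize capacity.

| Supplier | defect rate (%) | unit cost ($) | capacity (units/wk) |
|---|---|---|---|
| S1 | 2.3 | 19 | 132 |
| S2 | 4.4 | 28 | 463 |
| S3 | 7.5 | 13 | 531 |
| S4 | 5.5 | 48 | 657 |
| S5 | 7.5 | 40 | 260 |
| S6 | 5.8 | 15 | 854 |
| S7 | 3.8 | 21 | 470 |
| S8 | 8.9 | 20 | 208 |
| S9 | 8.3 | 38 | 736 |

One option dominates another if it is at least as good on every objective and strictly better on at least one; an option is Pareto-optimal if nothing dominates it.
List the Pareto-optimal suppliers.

S1, S3, S4, S6, S7

S1: not dominated (best defect rate).
S2: dominated by S7 (defect rate 3.8≤4.4, unit cost 21≤28, capacity 470≥463).
S3: not dominated (best unit cost).
S4: not dominated.
S5: dominated by S2 (defect rate 4.4≤7.5, unit cost 28≤40, capacity 463≥260).
S6: not dominated (best capacity).
S7: not dominated.
S8: dominated by S3 (defect rate 7.5≤8.9, unit cost 13≤20, capacity 531≥208).
S9: dominated by S6 (defect rate 5.8≤8.3, unit cost 15≤38, capacity 854≥736).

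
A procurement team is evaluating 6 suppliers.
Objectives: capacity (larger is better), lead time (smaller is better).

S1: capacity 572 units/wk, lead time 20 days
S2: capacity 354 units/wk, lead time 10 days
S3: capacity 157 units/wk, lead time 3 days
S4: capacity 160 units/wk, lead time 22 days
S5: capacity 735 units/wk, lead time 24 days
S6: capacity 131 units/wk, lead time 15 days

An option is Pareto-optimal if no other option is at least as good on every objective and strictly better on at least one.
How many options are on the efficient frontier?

S1: not dominated.
S2: not dominated.
S3: not dominated (best lead time).
S4: dominated by S1 (capacity 572≥160, lead time 20≤22).
S5: not dominated (best capacity).
S6: dominated by S2 (capacity 354≥131, lead time 10≤15).
Pareto-optimal: S1, S2, S3, S5 → 4.

4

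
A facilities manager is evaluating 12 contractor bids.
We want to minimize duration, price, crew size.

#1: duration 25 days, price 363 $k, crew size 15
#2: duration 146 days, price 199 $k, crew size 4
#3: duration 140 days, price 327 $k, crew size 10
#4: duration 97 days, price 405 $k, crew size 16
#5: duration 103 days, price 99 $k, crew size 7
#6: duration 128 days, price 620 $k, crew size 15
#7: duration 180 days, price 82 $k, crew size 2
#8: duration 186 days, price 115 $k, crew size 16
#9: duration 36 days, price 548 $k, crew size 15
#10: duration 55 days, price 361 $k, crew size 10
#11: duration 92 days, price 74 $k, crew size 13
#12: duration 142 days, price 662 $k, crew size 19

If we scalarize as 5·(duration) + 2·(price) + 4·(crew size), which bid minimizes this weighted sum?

#1: 5·25 + 2·363 + 4·15 = 911
#2: 5·146 + 2·199 + 4·4 = 1144
#3: 5·140 + 2·327 + 4·10 = 1394
#4: 5·97 + 2·405 + 4·16 = 1359
#5: 5·103 + 2·99 + 4·7 = 741
#6: 5·128 + 2·620 + 4·15 = 1940
#7: 5·180 + 2·82 + 4·2 = 1072
#8: 5·186 + 2·115 + 4·16 = 1224
#9: 5·36 + 2·548 + 4·15 = 1336
#10: 5·55 + 2·361 + 4·10 = 1037
#11: 5·92 + 2·74 + 4·13 = 660
#12: 5·142 + 2·662 + 4·19 = 2110
Lowest: #11 at 660.

#11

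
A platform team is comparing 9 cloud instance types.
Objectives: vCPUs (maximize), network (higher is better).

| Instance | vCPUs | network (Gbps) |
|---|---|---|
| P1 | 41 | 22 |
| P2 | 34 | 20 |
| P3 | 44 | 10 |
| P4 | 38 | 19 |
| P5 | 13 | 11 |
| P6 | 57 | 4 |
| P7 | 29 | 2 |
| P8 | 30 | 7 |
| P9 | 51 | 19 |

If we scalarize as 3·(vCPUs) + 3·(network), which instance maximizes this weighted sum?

P1: 3·41 + 3·22 = 189
P2: 3·34 + 3·20 = 162
P3: 3·44 + 3·10 = 162
P4: 3·38 + 3·19 = 171
P5: 3·13 + 3·11 = 72
P6: 3·57 + 3·4 = 183
P7: 3·29 + 3·2 = 93
P8: 3·30 + 3·7 = 111
P9: 3·51 + 3·19 = 210
Highest: P9 at 210.

P9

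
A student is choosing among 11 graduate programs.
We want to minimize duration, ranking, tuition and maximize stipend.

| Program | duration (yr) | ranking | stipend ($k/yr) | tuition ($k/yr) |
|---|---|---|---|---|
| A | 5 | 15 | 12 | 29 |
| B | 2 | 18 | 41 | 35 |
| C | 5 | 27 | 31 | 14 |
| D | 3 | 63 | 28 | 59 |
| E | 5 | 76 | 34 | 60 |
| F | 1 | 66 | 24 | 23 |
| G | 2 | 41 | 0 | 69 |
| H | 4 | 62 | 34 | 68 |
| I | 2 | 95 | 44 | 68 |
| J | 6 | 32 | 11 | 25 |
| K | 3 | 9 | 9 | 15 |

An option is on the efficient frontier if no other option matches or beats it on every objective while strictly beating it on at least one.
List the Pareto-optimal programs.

A, B, C, F, I, K

A: not dominated.
B: not dominated.
C: not dominated (best tuition).
D: dominated by B (duration 2≤3, ranking 18≤63, stipend 41≥28, tuition 35≤59).
E: dominated by B (duration 2≤5, ranking 18≤76, stipend 41≥34, tuition 35≤60).
F: not dominated (best duration).
G: dominated by B (duration 2≤2, ranking 18≤41, stipend 41≥0, tuition 35≤69).
H: dominated by B (duration 2≤4, ranking 18≤62, stipend 41≥34, tuition 35≤68).
I: not dominated (best stipend).
J: dominated by C (duration 5≤6, ranking 27≤32, stipend 31≥11, tuition 14≤25).
K: not dominated (best ranking).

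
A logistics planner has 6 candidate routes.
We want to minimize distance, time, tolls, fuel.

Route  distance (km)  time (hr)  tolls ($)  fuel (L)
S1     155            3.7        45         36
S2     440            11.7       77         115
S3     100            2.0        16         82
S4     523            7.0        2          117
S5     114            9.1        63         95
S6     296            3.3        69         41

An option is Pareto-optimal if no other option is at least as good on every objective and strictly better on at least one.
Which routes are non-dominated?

S1: not dominated (best fuel).
S2: dominated by S1 (distance 155≤440, time 3.7≤11.7, tolls 45≤77, fuel 36≤115).
S3: not dominated (best distance).
S4: not dominated (best tolls).
S5: dominated by S3 (distance 100≤114, time 2.0≤9.1, tolls 16≤63, fuel 82≤95).
S6: not dominated.

S1, S3, S4, S6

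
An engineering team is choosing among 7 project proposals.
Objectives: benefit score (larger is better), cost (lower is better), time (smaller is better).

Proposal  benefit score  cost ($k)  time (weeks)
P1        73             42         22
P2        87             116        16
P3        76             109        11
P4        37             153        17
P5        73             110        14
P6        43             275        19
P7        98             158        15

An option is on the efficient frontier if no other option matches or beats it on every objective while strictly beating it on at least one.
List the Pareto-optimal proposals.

P1, P2, P3, P7

P1: not dominated (best cost).
P2: not dominated.
P3: not dominated (best time).
P4: dominated by P2 (benefit score 87≥37, cost 116≤153, time 16≤17).
P5: dominated by P3 (benefit score 76≥73, cost 109≤110, time 11≤14).
P6: dominated by P2 (benefit score 87≥43, cost 116≤275, time 16≤19).
P7: not dominated (best benefit score).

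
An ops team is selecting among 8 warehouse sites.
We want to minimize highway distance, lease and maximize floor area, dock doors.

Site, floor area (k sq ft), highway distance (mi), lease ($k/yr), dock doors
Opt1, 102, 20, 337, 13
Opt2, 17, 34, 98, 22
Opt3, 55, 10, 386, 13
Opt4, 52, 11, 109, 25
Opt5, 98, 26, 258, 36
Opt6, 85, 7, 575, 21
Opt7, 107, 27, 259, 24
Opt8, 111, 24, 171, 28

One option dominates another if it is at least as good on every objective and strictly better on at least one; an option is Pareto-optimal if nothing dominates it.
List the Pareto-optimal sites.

Opt1: not dominated.
Opt2: not dominated (best lease).
Opt3: not dominated.
Opt4: not dominated.
Opt5: not dominated (best dock doors).
Opt6: not dominated (best highway distance).
Opt7: dominated by Opt8 (floor area 111≥107, highway distance 24≤27, lease 171≤259, dock doors 28≥24).
Opt8: not dominated (best floor area).

Opt1, Opt2, Opt3, Opt4, Opt5, Opt6, Opt8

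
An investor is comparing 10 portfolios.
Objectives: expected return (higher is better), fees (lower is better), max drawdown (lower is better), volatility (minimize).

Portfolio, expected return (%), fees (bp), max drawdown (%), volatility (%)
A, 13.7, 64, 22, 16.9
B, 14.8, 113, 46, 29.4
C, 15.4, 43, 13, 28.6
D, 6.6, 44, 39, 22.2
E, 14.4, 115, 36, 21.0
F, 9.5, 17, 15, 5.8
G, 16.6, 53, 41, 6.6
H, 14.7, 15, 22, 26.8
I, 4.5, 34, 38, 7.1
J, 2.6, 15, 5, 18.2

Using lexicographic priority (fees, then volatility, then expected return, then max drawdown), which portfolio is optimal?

J

First minimize fees: best is 15, kept {H, J}.
Then minimize volatility: best is 18.2, kept {J}.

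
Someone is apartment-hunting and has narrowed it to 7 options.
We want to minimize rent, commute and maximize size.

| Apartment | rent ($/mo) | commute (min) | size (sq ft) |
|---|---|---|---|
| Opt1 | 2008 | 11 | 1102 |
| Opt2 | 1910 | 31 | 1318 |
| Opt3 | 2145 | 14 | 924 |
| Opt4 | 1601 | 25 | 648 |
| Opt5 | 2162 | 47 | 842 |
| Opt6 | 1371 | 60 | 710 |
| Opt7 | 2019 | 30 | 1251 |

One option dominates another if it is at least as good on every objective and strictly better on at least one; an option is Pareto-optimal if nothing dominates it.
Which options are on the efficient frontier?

Opt1: not dominated (best commute).
Opt2: not dominated (best size).
Opt3: dominated by Opt1 (rent 2008≤2145, commute 11≤14, size 1102≥924).
Opt4: not dominated.
Opt5: dominated by Opt1 (rent 2008≤2162, commute 11≤47, size 1102≥842).
Opt6: not dominated (best rent).
Opt7: not dominated.

Opt1, Opt2, Opt4, Opt6, Opt7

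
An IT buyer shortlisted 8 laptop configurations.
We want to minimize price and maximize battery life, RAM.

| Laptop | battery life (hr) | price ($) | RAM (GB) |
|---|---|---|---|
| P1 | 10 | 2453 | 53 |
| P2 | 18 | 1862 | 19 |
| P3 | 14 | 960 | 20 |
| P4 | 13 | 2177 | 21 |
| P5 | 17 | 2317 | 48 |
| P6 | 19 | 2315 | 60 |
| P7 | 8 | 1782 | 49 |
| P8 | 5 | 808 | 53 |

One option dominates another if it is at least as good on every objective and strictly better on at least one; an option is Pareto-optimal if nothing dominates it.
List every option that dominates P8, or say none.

none

P1: worse on price (2453 vs 808).
P2: worse on price (1862 vs 808).
P3: worse on price (960 vs 808).
P4: worse on price (2177 vs 808).
P5: worse on price (2317 vs 808).
P6: worse on price (2315 vs 808).
P7: worse on price (1782 vs 808).
No option dominates P8.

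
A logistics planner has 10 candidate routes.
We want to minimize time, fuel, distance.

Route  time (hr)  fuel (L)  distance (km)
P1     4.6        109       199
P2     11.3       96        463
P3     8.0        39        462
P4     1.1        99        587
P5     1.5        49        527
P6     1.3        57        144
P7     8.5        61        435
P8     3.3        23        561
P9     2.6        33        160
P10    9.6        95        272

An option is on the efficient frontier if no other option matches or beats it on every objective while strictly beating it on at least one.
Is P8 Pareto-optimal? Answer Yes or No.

Yes

P1: worse on time (4.6 vs 3.3).
P2: worse on time (11.3 vs 3.3).
P3: worse on time (8.0 vs 3.3).
P4: worse on fuel (99 vs 23).
P5: worse on fuel (49 vs 23).
P6: worse on fuel (57 vs 23).
P7: worse on time (8.5 vs 3.3).
P9: worse on fuel (33 vs 23).
P10: worse on time (9.6 vs 3.3).
No option is at least as good as P8 on every objective and strictly better on one.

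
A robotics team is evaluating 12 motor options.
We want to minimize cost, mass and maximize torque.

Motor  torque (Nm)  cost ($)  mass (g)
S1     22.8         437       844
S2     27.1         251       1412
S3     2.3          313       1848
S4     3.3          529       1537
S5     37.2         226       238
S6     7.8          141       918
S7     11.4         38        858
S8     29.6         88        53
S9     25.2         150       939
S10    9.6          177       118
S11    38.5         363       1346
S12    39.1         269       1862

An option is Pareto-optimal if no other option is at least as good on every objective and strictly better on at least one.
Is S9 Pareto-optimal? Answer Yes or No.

No

S8 vs S9: torque 29.6≥25.2, cost 88≤150, mass 53≤939 — S8 is at least as good on every objective and strictly better on at least one, so S8 dominates S9.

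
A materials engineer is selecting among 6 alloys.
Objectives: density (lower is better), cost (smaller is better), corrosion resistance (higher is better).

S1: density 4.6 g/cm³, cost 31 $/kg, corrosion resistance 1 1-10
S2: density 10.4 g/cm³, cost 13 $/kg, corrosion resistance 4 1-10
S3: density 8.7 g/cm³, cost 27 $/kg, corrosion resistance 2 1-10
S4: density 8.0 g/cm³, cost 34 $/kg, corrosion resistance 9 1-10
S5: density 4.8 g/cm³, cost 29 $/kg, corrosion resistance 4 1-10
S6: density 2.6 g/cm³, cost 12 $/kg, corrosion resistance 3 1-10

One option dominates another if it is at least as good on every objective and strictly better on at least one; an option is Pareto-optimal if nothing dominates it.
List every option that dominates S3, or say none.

S6: density 2.6≤8.7, cost 12≤27, corrosion resistance 3≥2 — dominates S3.
Others (S1, S2, S4, S5) are each worse than S3 on at least one objective.

S6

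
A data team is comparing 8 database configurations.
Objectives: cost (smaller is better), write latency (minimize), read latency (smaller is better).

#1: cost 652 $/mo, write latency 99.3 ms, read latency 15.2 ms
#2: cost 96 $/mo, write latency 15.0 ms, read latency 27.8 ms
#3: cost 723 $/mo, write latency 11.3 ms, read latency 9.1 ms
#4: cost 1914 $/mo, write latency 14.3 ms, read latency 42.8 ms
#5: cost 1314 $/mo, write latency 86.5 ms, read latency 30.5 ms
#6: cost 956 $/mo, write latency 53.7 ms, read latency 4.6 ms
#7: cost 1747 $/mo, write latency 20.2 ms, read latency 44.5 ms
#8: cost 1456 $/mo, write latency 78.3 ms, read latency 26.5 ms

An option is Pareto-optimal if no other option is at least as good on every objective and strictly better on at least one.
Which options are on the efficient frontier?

#1: not dominated.
#2: not dominated (best cost).
#3: not dominated (best write latency).
#4: dominated by #3 (cost 723≤1914, write latency 11.3≤14.3, read latency 9.1≤42.8).
#5: dominated by #2 (cost 96≤1314, write latency 15.0≤86.5, read latency 27.8≤30.5).
#6: not dominated (best read latency).
#7: dominated by #2 (cost 96≤1747, write latency 15.0≤20.2, read latency 27.8≤44.5).
#8: dominated by #3 (cost 723≤1456, write latency 11.3≤78.3, read latency 9.1≤26.5).

#1, #2, #3, #6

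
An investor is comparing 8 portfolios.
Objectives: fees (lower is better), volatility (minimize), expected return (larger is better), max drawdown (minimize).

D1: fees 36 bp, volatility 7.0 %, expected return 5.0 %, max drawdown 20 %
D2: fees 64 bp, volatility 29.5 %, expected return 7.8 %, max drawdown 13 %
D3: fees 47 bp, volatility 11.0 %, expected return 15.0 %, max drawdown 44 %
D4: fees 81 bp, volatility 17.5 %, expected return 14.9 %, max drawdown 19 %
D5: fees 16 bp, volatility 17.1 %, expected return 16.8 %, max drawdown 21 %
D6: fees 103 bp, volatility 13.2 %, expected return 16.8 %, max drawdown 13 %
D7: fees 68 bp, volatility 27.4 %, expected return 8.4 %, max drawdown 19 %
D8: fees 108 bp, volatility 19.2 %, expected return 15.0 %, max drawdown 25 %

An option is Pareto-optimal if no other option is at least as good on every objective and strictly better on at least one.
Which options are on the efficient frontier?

D1, D2, D3, D4, D5, D6, D7

D1: not dominated (best volatility).
D2: not dominated.
D3: not dominated.
D4: not dominated.
D5: not dominated (best fees).
D6: not dominated.
D7: not dominated.
D8: dominated by D5 (fees 16≤108, volatility 17.1≤19.2, expected return 16.8≥15.0, max drawdown 21≤25).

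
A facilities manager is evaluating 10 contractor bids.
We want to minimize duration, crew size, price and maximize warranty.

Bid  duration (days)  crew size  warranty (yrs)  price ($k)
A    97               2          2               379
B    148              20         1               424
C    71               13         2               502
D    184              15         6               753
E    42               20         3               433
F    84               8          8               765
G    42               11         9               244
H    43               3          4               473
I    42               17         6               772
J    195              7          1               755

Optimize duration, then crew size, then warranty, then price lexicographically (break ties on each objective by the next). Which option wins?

First minimize duration: best is 42, kept {E, G, I}.
Then minimize crew size: best is 11, kept {G}.

G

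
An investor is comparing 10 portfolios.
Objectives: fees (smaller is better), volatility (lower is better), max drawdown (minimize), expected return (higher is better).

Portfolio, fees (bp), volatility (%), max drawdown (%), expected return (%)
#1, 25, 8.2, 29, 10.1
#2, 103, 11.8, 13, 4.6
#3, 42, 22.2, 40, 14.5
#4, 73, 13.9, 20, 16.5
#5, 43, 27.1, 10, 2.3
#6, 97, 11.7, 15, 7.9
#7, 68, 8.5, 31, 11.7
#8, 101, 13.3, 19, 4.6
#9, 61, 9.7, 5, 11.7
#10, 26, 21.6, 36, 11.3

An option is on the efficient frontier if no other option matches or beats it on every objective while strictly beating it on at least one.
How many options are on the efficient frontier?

7

#1: not dominated (best fees).
#2: dominated by #9 (fees 61≤103, volatility 9.7≤11.8, max drawdown 5≤13, expected return 11.7≥4.6).
#3: not dominated.
#4: not dominated (best expected return).
#5: not dominated.
#6: dominated by #9 (fees 61≤97, volatility 9.7≤11.7, max drawdown 5≤15, expected return 11.7≥7.9).
#7: not dominated.
#8: dominated by #6 (fees 97≤101, volatility 11.7≤13.3, max drawdown 15≤19, expected return 7.9≥4.6).
#9: not dominated (best max drawdown).
#10: not dominated.
Pareto-optimal: #1, #3, #4, #5, #7, #9, #10 → 7.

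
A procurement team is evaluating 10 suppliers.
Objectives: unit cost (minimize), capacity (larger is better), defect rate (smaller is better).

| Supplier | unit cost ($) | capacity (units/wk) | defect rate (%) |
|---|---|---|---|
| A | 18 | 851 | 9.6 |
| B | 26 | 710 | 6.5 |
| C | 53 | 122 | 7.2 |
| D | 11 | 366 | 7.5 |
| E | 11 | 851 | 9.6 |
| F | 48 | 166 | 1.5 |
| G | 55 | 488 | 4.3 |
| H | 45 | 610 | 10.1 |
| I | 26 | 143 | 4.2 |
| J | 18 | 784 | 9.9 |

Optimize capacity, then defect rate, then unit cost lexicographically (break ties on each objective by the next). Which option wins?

First maximize capacity: best is 851, kept {A, E}.
Then minimize defect rate: best is 9.6, kept {A, E}.
Then minimize unit cost: best is 11, kept {E}.

E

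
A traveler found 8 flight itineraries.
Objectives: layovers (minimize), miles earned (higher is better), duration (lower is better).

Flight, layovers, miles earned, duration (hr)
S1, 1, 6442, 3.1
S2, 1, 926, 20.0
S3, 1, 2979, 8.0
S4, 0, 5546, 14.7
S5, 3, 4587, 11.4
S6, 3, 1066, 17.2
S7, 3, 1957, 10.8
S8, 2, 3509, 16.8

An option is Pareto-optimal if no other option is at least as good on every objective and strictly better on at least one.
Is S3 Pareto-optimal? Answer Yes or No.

No

S1 vs S3: layovers 1≤1, miles earned 6442≥2979, duration 3.1≤8.0 — S1 is at least as good on every objective and strictly better on at least one, so S1 dominates S3.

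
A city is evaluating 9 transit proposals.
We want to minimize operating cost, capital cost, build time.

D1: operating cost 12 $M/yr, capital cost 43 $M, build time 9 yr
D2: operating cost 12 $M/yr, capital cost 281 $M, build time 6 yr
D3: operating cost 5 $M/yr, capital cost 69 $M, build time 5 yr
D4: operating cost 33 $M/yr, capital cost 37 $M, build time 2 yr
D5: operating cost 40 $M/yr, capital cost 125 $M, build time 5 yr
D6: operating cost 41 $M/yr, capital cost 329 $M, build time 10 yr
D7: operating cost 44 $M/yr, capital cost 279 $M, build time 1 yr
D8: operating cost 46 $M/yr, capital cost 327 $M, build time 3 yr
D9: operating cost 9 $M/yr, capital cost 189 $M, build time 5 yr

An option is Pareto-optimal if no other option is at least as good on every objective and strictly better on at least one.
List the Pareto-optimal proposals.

D1, D3, D4, D7

D1: not dominated.
D2: dominated by D3 (operating cost 5≤12, capital cost 69≤281, build time 5≤6).
D3: not dominated (best operating cost).
D4: not dominated (best capital cost).
D5: dominated by D3 (operating cost 5≤40, capital cost 69≤125, build time 5≤5).
D6: dominated by D1 (operating cost 12≤41, capital cost 43≤329, build time 9≤10).
D7: not dominated (best build time).
D8: dominated by D4 (operating cost 33≤46, capital cost 37≤327, build time 2≤3).
D9: dominated by D3 (operating cost 5≤9, capital cost 69≤189, build time 5≤5).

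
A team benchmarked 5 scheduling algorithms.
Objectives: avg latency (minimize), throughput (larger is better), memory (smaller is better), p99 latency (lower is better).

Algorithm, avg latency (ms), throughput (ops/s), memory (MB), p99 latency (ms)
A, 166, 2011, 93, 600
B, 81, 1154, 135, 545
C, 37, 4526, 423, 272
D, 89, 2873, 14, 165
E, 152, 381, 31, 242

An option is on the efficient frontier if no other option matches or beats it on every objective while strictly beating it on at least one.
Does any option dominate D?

No

A: worse on avg latency (166 vs 89).
B: worse on throughput (1154 vs 2873).
C: worse on memory (423 vs 14).
E: worse on avg latency (152 vs 89).
No option is at least as good as D on every objective and strictly better on one.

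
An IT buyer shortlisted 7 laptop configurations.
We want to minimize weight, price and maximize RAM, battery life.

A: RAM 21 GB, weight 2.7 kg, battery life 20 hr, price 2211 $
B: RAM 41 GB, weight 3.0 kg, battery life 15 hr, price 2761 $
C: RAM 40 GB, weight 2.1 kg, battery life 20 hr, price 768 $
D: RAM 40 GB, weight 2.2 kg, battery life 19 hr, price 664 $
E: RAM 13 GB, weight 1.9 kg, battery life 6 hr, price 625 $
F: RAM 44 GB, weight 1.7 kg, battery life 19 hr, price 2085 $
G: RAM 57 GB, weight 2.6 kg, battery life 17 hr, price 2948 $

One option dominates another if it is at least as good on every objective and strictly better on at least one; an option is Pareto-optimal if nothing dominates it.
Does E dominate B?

No

E vs B: E is worse on RAM (13 vs 41), so it does not dominate B.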